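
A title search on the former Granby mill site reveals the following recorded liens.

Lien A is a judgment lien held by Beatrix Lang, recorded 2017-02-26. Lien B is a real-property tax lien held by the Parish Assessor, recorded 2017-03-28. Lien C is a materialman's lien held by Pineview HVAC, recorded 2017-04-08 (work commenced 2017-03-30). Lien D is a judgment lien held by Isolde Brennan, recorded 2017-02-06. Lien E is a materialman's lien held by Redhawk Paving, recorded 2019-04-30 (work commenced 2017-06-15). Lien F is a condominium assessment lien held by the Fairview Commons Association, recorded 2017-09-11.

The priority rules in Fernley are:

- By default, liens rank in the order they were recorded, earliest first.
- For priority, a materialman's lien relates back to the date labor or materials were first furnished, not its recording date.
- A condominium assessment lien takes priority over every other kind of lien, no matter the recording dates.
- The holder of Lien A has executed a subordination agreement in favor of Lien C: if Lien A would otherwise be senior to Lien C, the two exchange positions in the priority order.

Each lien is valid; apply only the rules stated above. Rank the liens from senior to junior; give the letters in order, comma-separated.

F, D, C, B, A, E

Effective dates after the stated exceptions: C's effective date is 2017-03-30, when work began; E is treated as recorded 2017-06-15, the work-commencement date.
F, as a condominium assessment lien, has superpriority and ranks first.
The other liens, earliest effective date first: D (2017-02-06), A (2017-02-26), B (2017-03-28), C (2017-03-30), E (2017-06-15).
A would otherwise be senior to C, so under the subordination agreement A and C exchange positions.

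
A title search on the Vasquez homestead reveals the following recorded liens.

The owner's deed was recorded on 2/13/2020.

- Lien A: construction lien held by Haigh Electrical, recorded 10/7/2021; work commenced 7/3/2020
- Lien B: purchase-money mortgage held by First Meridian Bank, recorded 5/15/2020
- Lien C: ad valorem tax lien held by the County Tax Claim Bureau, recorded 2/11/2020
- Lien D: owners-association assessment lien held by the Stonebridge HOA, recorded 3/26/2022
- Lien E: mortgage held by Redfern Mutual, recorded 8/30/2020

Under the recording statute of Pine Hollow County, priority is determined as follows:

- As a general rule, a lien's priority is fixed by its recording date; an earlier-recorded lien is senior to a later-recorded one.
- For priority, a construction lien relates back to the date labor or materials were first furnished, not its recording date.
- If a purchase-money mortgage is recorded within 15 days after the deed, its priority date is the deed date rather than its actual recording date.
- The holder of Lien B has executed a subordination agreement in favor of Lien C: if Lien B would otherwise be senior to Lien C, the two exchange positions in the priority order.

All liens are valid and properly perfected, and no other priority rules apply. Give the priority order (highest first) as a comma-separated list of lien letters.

C, B, A, E, D

Effective dates: A is treated as recorded 7/3/2020, the work-commencement date; B was recorded 92 days after the deed — beyond 15 days — so no relation-back applies.
By effective date: C (2/11/2020), B (5/15/2020), A (7/3/2020), E (8/30/2020), D (3/26/2022).
B already ranks below C; the subordination has no effect.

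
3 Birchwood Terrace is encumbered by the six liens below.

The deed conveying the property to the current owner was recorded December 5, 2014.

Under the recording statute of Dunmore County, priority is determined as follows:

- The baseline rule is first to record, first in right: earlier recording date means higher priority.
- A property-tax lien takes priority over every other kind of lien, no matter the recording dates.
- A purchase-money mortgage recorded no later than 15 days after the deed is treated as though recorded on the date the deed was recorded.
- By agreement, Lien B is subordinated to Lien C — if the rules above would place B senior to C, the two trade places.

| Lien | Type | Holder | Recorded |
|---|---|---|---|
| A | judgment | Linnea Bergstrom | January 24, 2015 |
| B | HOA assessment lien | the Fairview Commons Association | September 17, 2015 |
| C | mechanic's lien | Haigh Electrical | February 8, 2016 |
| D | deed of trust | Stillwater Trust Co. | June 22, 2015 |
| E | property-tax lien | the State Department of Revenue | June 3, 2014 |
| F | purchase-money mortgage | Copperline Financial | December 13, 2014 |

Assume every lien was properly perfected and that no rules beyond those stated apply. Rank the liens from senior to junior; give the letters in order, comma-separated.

E, F, A, D, C, B

Adjusting effective dates: F was recorded within the 15-day window, so its effective date is the deed date December 5, 2014.
E is a property-tax lien and takes priority over every other lien.
Remaining liens by effective date: F (December 5, 2014), A (January 24, 2015), D (June 22, 2015), B (September 17, 2015), C (February 8, 2016).
B is senior to C before the subordination, so the two trade places.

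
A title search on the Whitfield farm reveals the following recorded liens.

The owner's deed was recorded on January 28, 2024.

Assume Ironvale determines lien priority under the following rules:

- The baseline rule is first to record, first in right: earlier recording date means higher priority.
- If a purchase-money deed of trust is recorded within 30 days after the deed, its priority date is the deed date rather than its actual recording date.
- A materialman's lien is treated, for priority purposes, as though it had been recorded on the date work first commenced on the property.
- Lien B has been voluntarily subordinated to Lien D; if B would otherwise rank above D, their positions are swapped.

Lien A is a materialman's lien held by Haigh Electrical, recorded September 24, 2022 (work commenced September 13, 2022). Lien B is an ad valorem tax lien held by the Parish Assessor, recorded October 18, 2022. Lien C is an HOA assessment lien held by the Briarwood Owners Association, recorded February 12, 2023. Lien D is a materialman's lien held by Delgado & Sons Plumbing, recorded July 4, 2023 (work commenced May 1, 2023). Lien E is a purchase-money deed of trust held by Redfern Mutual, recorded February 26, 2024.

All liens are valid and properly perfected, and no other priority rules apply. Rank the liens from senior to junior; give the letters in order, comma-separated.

First, effective dates: A is treated as recorded September 13, 2022, the work-commencement date; D is treated as recorded May 1, 2023, the work-commencement date; E relates back to the deed date January 28, 2024.
By effective date: A (September 13, 2022), B (October 18, 2022), C (February 12, 2023), D (May 1, 2023), E (January 28, 2024).
Because B would otherwise rank above D, the subordination swaps them.

A, D, C, B, E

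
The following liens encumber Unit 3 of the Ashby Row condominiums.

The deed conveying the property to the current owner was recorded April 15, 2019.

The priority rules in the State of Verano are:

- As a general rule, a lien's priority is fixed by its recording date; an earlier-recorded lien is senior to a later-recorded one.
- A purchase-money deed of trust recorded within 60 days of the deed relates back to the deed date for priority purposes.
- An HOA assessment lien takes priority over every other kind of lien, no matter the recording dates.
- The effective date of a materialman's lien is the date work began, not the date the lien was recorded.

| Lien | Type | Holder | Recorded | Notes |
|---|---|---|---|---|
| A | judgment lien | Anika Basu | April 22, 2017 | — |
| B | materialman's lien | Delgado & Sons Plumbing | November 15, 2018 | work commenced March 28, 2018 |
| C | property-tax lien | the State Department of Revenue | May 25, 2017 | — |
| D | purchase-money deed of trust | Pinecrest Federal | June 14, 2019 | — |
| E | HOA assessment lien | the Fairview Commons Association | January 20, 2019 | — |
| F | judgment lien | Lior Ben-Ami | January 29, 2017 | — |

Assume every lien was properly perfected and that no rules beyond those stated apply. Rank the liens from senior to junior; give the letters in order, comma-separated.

E, F, A, C, B, D

Adjusting effective dates: B's effective date is March 28, 2018, when work began; D was recorded within the 60-day window, so its effective date is the deed date April 15, 2019.
As an HOA assessment lien, E is senior to every other lien.
Among the remaining liens, by effective date: F (January 29, 2017), A (April 22, 2017), C (May 25, 2017), B (March 28, 2018), D (April 15, 2019).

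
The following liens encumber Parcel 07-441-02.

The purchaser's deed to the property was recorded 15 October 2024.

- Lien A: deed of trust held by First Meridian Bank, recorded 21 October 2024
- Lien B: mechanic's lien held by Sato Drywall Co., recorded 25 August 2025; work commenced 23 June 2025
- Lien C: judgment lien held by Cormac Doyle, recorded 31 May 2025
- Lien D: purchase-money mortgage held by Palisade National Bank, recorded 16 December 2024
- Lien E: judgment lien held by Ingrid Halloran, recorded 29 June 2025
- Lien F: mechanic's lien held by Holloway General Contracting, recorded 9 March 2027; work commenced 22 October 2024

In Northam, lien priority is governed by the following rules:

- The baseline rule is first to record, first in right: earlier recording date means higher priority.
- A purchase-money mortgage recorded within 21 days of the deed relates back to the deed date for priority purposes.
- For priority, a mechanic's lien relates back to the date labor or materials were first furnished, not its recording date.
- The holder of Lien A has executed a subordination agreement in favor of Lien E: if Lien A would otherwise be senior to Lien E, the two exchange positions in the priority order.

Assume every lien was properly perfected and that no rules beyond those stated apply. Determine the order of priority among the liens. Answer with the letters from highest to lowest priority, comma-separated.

E, F, D, C, B, A

Effective dates after the stated exceptions: B's effective date is 23 June 2025, when work began; D was recorded 62 days after the deed, outside the 21-day window, so it keeps its recording date; F is treated as recorded 22 October 2024, the work-commencement date.
By effective date, earliest first: A (21 October 2024), F (22 October 2024), D (16 December 2024), C (31 May 2025), B (23 June 2025), E (29 June 2025).
A would otherwise be senior to E, so under the subordination agreement A and E exchange positions.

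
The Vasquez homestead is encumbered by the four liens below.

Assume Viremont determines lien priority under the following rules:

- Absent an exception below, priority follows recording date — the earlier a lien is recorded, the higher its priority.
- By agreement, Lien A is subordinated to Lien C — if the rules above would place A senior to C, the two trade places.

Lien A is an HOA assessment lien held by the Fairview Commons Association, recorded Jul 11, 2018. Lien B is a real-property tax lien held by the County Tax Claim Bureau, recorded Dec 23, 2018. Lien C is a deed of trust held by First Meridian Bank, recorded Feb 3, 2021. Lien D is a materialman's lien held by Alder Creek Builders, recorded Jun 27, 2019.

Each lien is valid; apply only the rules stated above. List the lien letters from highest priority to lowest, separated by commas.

C, B, D, A

Ordering by effective date: A (Jul 11, 2018), B (Dec 23, 2018), D (Jun 27, 2019), C (Feb 3, 2021).
A would otherwise be senior to C, so under the subordination agreement A and C exchange positions.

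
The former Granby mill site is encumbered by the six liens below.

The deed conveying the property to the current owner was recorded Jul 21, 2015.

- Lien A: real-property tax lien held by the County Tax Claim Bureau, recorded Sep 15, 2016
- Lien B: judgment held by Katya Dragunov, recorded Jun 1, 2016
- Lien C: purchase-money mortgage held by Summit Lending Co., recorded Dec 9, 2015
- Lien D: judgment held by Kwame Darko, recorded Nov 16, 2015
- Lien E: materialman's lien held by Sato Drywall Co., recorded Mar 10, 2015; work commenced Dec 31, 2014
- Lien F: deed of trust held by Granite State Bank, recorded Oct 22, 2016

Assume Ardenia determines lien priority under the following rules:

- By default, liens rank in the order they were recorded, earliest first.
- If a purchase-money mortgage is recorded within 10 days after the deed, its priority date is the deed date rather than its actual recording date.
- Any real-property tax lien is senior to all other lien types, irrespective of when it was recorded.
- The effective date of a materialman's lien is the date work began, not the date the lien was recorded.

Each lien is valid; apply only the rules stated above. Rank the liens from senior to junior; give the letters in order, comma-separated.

Effective dates: C was recorded 141 days after the deed — beyond 10 days — so no relation-back applies; E is treated as recorded Dec 31, 2014, the work-commencement date.
A, as a real-property tax lien, has superpriority and ranks first.
Among the remaining liens, by effective date: E (Dec 31, 2014), D (Nov 16, 2015), C (Dec 9, 2015), B (Jun 1, 2016), F (Oct 22, 2016).

A, E, D, C, B, F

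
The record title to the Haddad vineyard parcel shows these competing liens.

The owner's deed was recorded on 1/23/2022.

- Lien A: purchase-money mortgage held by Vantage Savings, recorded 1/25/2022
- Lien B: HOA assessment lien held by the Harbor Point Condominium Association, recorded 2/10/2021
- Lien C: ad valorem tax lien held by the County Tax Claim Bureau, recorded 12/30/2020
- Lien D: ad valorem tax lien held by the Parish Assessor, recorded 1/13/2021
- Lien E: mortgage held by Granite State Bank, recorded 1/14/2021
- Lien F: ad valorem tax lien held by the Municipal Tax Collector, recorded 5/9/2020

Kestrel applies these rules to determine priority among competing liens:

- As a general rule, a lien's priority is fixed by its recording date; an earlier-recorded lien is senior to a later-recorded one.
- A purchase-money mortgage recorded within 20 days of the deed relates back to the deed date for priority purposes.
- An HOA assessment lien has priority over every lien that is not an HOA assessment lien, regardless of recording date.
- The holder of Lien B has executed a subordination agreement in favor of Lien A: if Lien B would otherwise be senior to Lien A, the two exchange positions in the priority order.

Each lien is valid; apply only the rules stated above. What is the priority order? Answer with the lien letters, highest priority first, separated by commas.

Adjusting effective dates: A was recorded within the 20-day window, so its effective date is the deed date 1/23/2022.
B is an HOA assessment lien and takes priority over every other lien.
Ordering the rest by effective date: F (5/9/2020), C (12/30/2020), D (1/13/2021), E (1/14/2021), A (1/23/2022).
B would otherwise be senior to A, so under the subordination agreement B and A exchange positions.

A, F, C, D, E, B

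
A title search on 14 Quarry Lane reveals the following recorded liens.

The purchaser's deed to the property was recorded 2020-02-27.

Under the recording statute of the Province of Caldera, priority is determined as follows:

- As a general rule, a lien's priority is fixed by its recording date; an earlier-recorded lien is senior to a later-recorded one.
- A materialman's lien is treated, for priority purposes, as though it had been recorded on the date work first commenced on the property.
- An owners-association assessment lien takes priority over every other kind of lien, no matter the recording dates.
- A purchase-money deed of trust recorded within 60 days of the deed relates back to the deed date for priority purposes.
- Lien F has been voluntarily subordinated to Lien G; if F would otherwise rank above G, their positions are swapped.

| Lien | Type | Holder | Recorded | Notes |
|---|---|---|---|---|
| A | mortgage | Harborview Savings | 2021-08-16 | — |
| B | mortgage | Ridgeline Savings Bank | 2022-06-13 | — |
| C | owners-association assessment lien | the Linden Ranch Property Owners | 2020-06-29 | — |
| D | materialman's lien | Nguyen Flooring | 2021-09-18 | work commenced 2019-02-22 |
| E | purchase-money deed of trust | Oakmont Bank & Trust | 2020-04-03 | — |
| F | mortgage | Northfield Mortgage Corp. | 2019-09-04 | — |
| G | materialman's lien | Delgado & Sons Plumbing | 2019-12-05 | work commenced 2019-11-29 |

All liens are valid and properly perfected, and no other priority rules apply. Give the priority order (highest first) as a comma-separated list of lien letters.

First, effective dates: D relates back to 2019-02-22 (work commenced); E was recorded within the 60-day window, so its effective date is the deed date 2020-02-27; G is treated as recorded 2019-11-29, the work-commencement date.
C, as an owners-association assessment lien, has superpriority and ranks first.
The other liens, earliest effective date first: D (2019-02-22), F (2019-09-04), G (2019-11-29), E (2020-02-27), A (2021-08-16), B (2022-06-13).
F would otherwise be senior to G, so under the subordination agreement F and G exchange positions.

C, D, G, F, E, A, B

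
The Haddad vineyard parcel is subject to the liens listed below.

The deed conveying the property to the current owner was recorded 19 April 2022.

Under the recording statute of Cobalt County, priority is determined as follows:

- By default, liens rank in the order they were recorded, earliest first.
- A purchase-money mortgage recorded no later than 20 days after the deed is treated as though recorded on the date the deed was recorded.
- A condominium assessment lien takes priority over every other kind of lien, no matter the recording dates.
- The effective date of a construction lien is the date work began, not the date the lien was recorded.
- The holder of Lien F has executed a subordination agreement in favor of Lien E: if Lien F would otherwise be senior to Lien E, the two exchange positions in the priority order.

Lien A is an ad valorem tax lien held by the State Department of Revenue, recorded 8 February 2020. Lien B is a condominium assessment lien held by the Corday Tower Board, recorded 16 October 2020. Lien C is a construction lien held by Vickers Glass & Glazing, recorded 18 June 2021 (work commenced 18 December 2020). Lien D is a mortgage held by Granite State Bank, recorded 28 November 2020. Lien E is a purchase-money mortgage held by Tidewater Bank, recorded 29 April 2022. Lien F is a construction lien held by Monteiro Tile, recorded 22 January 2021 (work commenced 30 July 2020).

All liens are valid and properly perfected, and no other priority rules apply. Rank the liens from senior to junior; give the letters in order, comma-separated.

B, A, E, D, C, F

Adjusting effective dates: C's effective date is 18 December 2020, when work began; E's effective date is the deed date, 19 April 2022; F's effective date is 30 July 2020, when work began.
B is a condominium assessment lien, so it outranks all other liens regardless of date.
Among the remaining liens, by effective date: A (8 February 2020), F (30 July 2020), D (28 November 2020), C (18 December 2020), E (19 April 2022).
Because F would otherwise rank above E, the subordination swaps them.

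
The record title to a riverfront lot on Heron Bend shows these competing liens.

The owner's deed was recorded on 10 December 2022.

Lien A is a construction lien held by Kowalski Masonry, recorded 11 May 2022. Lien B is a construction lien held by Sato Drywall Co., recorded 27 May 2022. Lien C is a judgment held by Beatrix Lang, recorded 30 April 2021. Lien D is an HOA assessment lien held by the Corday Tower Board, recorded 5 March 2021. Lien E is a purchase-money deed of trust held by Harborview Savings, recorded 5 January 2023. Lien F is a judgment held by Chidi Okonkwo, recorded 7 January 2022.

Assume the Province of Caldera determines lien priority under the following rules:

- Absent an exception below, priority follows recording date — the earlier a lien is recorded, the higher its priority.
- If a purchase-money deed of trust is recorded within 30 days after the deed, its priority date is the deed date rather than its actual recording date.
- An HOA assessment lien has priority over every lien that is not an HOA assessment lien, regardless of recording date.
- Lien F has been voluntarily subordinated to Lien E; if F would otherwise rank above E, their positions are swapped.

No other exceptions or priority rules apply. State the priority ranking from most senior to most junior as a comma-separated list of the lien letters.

Effective dates: E's effective date is the deed date, 10 December 2022.
D is an HOA assessment lien and takes priority over every other lien.
Remaining liens by effective date: C (30 April 2021), F (7 January 2022), A (11 May 2022), B (27 May 2022), E (10 December 2022).
The subordination applies — F was senior to E — so F and E swap.

D, C, E, A, B, F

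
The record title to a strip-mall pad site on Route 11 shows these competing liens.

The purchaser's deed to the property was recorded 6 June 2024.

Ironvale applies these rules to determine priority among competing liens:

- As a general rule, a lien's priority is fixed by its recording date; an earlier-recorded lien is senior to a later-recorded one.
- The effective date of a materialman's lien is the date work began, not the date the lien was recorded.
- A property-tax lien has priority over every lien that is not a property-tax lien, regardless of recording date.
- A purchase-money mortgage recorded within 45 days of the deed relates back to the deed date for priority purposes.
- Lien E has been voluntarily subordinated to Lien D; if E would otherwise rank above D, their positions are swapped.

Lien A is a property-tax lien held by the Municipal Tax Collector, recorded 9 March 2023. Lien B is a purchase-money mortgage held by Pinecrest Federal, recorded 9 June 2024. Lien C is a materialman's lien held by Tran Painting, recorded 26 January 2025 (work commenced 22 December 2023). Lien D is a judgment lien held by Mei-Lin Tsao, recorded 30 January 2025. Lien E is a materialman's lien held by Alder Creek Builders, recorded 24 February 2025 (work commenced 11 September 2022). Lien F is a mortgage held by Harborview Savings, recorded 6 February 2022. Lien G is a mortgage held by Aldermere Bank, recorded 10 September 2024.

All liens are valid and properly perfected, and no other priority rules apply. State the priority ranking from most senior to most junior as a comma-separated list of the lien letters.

Effective dates: B relates back to the deed date 6 June 2024; C's effective date is 22 December 2023, when work began; E is treated as recorded 11 September 2022, the work-commencement date.
A is a property-tax lien, so it outranks all other liens regardless of date.
Among the remaining liens, by effective date: F (6 February 2022), E (11 September 2022), C (22 December 2023), B (6 June 2024), G (10 September 2024), D (30 January 2025).
Because E would otherwise rank above D, the subordination swaps them.

A, F, D, C, B, G, E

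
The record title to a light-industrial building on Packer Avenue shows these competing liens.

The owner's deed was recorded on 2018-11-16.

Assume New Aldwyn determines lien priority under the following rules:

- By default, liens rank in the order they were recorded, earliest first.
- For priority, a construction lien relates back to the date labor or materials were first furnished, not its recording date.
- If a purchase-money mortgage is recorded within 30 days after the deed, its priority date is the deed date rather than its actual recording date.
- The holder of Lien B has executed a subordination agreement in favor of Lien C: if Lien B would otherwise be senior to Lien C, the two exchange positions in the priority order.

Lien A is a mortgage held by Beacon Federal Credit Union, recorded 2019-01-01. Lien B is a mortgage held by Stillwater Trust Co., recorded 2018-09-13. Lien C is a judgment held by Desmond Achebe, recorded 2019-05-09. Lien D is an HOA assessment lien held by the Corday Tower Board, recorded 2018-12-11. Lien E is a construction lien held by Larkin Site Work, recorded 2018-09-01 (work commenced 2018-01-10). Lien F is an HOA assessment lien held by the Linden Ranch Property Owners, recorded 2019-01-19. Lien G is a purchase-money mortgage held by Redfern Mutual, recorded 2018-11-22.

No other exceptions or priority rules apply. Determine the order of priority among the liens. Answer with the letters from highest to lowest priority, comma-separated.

E, C, G, D, A, F, B

Adjusting effective dates: E is treated as recorded 2018-01-10, the work-commencement date; G relates back to the deed date 2018-11-16.
By effective date, earliest first: E (2018-01-10), B (2018-09-13), G (2018-11-16), D (2018-12-11), A (2019-01-01), F (2019-01-19), C (2019-05-09).
The subordination applies — B was senior to C — so B and C swap.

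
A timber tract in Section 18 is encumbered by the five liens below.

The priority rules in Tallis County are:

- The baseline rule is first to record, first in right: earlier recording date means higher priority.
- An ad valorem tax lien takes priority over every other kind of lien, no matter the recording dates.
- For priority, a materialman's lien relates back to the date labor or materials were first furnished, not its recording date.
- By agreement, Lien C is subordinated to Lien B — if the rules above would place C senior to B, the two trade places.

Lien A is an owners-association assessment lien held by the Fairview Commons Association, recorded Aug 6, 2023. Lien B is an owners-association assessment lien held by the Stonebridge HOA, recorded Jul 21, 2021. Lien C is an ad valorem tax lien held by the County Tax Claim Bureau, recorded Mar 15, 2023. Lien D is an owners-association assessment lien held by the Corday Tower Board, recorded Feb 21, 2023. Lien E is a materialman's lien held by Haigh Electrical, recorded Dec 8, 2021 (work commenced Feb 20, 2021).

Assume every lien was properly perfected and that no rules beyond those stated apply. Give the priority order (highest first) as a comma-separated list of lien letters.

First, effective dates: E's effective date is Feb 20, 2021, when work began.
C is an ad valorem tax lien and takes priority over every other lien.
Remaining liens by effective date: E (Feb 20, 2021), B (Jul 21, 2021), D (Feb 21, 2023), A (Aug 6, 2023).
C is senior to B before the subordination, so the two trade places.

B, E, C, D, A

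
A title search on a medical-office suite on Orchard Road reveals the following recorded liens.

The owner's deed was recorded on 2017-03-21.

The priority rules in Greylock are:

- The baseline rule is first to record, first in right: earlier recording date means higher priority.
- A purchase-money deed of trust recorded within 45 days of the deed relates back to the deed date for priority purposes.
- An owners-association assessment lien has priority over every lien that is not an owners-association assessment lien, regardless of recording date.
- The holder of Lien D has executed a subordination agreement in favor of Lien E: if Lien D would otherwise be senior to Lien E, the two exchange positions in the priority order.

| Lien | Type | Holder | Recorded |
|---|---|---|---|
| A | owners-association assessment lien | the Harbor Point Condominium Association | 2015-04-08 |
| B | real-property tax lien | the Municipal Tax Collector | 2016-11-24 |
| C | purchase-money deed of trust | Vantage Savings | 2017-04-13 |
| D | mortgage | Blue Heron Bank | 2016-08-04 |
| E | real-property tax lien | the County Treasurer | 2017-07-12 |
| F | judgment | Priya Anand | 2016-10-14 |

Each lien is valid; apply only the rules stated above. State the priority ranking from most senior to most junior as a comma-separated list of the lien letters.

A, E, F, B, C, D

Adjusting effective dates: C relates back to the deed date 2017-03-21.
As an owners-association assessment lien, A is senior to every other lien.
The other liens, earliest effective date first: D (2016-08-04), F (2016-10-14), B (2016-11-24), C (2017-03-21), E (2017-07-12).
D would otherwise be senior to E, so under the subordination agreement D and E exchange positions.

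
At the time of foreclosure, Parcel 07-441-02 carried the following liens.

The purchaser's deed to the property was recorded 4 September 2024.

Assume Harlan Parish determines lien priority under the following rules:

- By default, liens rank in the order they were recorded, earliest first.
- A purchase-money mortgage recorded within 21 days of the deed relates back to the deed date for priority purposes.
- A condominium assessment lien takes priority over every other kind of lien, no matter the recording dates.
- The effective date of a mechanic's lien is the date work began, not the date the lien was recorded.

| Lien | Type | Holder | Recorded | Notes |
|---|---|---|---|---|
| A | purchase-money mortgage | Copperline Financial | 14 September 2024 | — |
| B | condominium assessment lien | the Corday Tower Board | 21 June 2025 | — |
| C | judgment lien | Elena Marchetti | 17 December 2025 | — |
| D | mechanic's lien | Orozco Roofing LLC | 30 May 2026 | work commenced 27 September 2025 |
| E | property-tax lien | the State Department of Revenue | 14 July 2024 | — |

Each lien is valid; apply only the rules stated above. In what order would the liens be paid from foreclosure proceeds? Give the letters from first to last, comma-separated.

B, E, A, D, C

Effective dates after the stated exceptions: A's effective date is the deed date, 4 September 2024; D relates back to 27 September 2025 (work commenced).
B is a condominium assessment lien, so it outranks all other liens regardless of date.
Ordering the rest by effective date: E (14 July 2024), A (4 September 2024), D (27 September 2025), C (17 December 2025).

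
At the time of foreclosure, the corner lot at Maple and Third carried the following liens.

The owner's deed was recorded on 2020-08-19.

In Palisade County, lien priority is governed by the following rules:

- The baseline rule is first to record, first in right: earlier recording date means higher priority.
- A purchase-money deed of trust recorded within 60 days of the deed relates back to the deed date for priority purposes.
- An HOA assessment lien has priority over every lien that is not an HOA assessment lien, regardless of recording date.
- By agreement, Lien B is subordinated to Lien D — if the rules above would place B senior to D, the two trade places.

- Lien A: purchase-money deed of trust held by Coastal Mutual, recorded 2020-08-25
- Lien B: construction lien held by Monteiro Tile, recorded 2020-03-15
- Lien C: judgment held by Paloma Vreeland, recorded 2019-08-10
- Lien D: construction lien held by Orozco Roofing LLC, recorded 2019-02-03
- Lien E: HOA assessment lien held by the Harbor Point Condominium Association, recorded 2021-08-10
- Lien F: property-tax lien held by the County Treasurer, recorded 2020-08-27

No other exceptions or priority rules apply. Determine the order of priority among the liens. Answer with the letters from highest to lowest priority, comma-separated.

First, effective dates: A's effective date is the deed date, 2020-08-19.
As an HOA assessment lien, E is senior to every other lien.
Ordering the rest by effective date: D (2019-02-03), C (2019-08-10), B (2020-03-15), A (2020-08-19), F (2020-08-27).
B is already junior to D, so the subordination agreement changes nothing.

E, D, C, B, A, F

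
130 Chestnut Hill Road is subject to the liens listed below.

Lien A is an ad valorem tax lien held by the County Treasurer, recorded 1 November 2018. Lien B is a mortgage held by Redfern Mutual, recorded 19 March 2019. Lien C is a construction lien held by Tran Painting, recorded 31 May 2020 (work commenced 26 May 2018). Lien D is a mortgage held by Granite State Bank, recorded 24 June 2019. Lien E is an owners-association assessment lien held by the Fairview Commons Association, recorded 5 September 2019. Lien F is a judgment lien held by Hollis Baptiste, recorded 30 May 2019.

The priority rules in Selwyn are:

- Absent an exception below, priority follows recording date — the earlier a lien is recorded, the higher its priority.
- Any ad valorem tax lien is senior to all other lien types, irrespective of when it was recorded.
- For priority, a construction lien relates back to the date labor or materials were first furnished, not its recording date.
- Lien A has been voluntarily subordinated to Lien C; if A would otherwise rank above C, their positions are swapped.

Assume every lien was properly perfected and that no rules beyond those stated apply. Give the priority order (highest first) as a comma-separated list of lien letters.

C, A, B, F, D, E

Effective dates: C's effective date is 26 May 2018, when work began.
A is an ad valorem tax lien and takes priority over every other lien.
The other liens, earliest effective date first: C (26 May 2018), B (19 March 2019), F (30 May 2019), D (24 June 2019), E (5 September 2019).
A is senior to C before the subordination, so the two trade places.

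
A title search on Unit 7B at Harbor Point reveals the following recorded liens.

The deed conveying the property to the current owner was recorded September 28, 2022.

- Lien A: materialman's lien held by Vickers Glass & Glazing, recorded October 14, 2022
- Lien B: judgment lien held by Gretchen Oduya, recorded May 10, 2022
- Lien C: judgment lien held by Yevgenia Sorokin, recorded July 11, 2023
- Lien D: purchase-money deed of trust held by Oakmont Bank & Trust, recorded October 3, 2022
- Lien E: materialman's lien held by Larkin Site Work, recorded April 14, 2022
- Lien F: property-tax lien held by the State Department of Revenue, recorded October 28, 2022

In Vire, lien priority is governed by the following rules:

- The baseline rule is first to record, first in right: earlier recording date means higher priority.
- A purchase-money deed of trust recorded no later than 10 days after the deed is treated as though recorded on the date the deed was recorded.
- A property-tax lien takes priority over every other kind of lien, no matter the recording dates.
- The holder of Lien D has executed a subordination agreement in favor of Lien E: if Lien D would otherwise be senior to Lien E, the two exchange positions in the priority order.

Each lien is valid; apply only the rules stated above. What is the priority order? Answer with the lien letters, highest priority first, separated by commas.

Adjusting effective dates: D was recorded within the 10-day window, so its effective date is the deed date September 28, 2022.
F, as a property-tax lien, has superpriority and ranks first.
The other liens, earliest effective date first: E (April 14, 2022), B (May 10, 2022), D (September 28, 2022), A (October 14, 2022), C (July 11, 2023).
D already ranks below E; the subordination has no effect.

F, E, B, D, A, C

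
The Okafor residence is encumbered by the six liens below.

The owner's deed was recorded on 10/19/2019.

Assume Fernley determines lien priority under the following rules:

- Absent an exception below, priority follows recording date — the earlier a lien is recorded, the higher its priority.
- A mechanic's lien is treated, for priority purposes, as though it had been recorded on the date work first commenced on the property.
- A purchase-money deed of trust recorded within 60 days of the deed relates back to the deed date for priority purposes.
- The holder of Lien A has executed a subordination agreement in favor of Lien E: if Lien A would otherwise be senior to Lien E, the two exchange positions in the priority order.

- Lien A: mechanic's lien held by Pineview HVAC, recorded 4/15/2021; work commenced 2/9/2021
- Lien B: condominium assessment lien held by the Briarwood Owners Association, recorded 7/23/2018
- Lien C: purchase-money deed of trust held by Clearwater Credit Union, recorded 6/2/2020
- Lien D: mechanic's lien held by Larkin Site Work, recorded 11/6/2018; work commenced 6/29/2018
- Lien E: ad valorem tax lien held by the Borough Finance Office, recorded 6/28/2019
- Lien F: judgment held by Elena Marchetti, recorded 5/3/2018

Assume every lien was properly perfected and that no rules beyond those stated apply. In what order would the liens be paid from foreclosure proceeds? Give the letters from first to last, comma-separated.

Effective dates after the stated exceptions: A's effective date is 2/9/2021, when work began; C missed the 60-day window (227 days after the deed), so its recording date stands; D's effective date is 6/29/2018, when work began.
Sorted by effective date: F (5/3/2018), D (6/29/2018), B (7/23/2018), E (6/28/2019), C (6/2/2020), A (2/9/2021).
A already ranks below E; the subordination has no effect.

F, D, B, E, C, A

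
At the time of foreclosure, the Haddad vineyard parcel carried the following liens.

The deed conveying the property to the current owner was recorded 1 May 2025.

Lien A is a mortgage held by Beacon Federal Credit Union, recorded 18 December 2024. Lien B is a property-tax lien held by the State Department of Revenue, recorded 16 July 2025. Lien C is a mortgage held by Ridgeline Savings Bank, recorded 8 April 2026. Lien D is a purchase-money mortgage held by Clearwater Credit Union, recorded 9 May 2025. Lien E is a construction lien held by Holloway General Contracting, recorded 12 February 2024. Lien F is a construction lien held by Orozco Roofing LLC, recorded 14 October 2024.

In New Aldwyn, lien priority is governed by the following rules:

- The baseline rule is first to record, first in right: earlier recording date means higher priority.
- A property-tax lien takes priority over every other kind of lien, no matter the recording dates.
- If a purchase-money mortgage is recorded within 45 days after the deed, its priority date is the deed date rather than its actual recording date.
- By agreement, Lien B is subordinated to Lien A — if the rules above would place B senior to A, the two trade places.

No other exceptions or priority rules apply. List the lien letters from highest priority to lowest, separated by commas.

A, E, F, B, D, C

Effective dates after the stated exceptions: D's effective date is the deed date, 1 May 2025.
B, as a property-tax lien, has superpriority and ranks first.
Ordering the rest by effective date: E (12 February 2024), F (14 October 2024), A (18 December 2024), D (1 May 2025), C (8 April 2026).
B would otherwise be senior to A, so under the subordination agreement B and A exchange positions.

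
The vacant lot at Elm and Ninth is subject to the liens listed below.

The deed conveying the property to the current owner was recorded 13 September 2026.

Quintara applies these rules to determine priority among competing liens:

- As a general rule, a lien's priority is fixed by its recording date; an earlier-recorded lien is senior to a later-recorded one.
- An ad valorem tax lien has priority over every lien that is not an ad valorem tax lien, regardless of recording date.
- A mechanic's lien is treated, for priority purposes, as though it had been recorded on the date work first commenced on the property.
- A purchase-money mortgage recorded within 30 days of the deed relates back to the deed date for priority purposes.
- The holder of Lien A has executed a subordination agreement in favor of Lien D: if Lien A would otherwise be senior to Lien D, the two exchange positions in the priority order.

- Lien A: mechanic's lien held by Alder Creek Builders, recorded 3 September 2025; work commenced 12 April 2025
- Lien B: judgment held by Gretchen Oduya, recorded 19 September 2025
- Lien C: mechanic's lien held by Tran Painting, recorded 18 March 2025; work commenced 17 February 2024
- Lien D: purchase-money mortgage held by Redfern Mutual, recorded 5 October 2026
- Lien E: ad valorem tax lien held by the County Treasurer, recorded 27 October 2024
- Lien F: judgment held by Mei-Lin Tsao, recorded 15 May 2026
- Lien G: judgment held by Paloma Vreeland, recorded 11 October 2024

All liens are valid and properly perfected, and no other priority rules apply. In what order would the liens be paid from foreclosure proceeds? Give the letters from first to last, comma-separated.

First, effective dates: A's effective date is 12 April 2025, when work began; C is treated as recorded 17 February 2024, the work-commencement date; D relates back to the deed date 13 September 2026.
As an ad valorem tax lien, E is senior to every other lien.
Among the remaining liens, by effective date: C (17 February 2024), G (11 October 2024), A (12 April 2025), B (19 September 2025), F (15 May 2026), D (13 September 2026).
A is senior to D before the subordination, so the two trade places.

E, C, G, D, B, F, A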